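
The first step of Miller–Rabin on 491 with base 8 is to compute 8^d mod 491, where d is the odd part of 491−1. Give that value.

491 − 1 = 490 = 2^1 · 245, so d = 245.
8^1 ≡ 8 (mod 491)
8^2 ≡ 8^2 = 64 ≡ 64 (mod 491)
8^4 ≡ 64^2 = 4096 ≡ 168 (mod 491)
8^8 ≡ 168^2 = 28224 ≡ 237 (mod 491)
8^16 ≡ 237^2 = 56169 ≡ 195 (mod 491)
8^32 ≡ 195^2 = 38025 ≡ 218 (mod 491)
8^64 ≡ 218^2 = 47524 ≡ 388 (mod 491)
8^128 ≡ 388^2 = 150544 ≡ 298 (mod 491)
245 = 128 + 64 + 32 + 16 + 4 + 1 in binary powers of 2.
So 8^245 ≡ 298 · 388 · 218 · 195 · 168 · 8 ≡ 490 (mod 491).
Since 8^d ≡ 490 (mod 491), base 8 does not prove 491 composite.

490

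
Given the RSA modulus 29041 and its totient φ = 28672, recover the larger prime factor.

257

φ(n) = (p−1)(q−1) = n − (p+q) + 1, so p + q = 29041 − 28672 + 1 = 370.
p and q are the roots of t² − 370t + 29041 = 0.
Discriminant: 370² − 4·29041 = 136900 − 116164 = 20736; √20736 = 144.
q = (370 − 144)/2 = 113, p = (370 + 144)/2 = 257.
Check: 113 · 257 = 29041.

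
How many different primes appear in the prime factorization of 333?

333 = 3^2 · 37
333 = 3^2 · 37, which has 2 distinct prime factors.

2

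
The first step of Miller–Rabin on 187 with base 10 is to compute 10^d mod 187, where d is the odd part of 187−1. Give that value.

164

187 − 1 = 186 = 2^1 · 93, so d = 93.
10^1 ≡ 10 (mod 187)
10^2 ≡ 10^2 = 100 ≡ 100 (mod 187)
10^4 ≡ 100^2 = 10000 ≡ 89 (mod 187)
10^8 ≡ 89^2 = 7921 ≡ 67 (mod 187)
10^16 ≡ 67^2 = 4489 ≡ 1 (mod 187)
10^32 ≡ 1^2 = 1 ≡ 1 (mod 187)
10^64 ≡ 1^2 = 1 ≡ 1 (mod 187)
93 = 64 + 16 + 8 + 4 + 1 in binary powers of 2.
So 10^93 ≡ 1 · 1 · 67 · 89 · 10 ≡ 164 (mod 187).
Squaring chain: 164; never reaches −1, so base 10 is a Miller–Rabin witness that 187 is composite.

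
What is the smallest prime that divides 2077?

2077 is odd.
Digit sum 16, not divisible by 3.
Ends in 7: not divisible by 5.
7: 2077 = 7·296 + 5
11: 2077 = 11·188 + 9
13: 2077 = 13·159 + 10
17: 2077 = 17·122 + 3
19: 2077 = 19·109 + 6
23: 2077 = 23·90 + 7
29: 2077 = 29·71 + 18
31: 2077 = 31·67

31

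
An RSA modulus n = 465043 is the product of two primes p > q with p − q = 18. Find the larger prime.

691

Since p = q + 18, we have 465043 = q(q + 18), so q² + 18q − 465043 = 0.
Discriminant: 18² + 4·465043 = 324 + 1860172 = 1860496; √1860496 = 1364.
q = (−18 + 1364)/2 = 673, and p = q + 18 = 691.
Check: 673 · 691 = 465043.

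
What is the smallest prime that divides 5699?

41

5699 is odd.
Digit sum 29, not divisible by 3.
Ends in 9: not divisible by 5.
7: 5699 = 7·814 + 1
11: 5699 = 11·518 + 1
13: 5699 = 13·438 + 5
17: 5699 = 17·335 + 4
19: 5699 = 19·299 + 18
23: 5699 = 23·247 + 18
29: 5699 = 29·196 + 15
31: 5699 = 31·183 + 26
37: 5699 = 37·154 + 1
41: 5699 = 41·139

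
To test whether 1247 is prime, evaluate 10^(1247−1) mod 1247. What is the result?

10^1 ≡ 10 (mod 1247)
10^2 ≡ 10^2 = 100 ≡ 100 (mod 1247)
10^4 ≡ 100^2 = 10000 ≡ 24 (mod 1247)
10^8 ≡ 24^2 = 576 ≡ 576 (mod 1247)
10^16 ≡ 576^2 = 331776 ≡ 74 (mod 1247)
10^32 ≡ 74^2 = 5476 ≡ 488 (mod 1247)
10^64 ≡ 488^2 = 238144 ≡ 1214 (mod 1247)
10^128 ≡ 1214^2 = 1473796 ≡ 1089 (mod 1247)
10^256 ≡ 1089^2 = 1185921 ≡ 24 (mod 1247)
10^512 ≡ 24^2 = 576 ≡ 576 (mod 1247)
10^1024 ≡ 576^2 = 331776 ≡ 74 (mod 1247)
1246 = 1024 + 128 + 64 + 16 + 8 + 4 + 2 in binary powers of 2.
So 10^1246 ≡ 74 · 1089 · 1214 · 74 · 576 · 24 · 100 ≡ 608 (mod 1247).
Since 608 ≠ 1, base 10 is a Fermat witness: 1247 is composite.

608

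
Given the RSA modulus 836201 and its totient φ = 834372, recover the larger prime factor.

φ(n) = (p−1)(q−1) = n − (p+q) + 1, so p + q = 836201 − 834372 + 1 = 1830.
p and q are the roots of t² − 1830t + 836201 = 0.
Discriminant: 1830² − 4·836201 = 3348900 − 3344804 = 4096; √4096 = 64.
q = (1830 − 64)/2 = 883, p = (1830 + 64)/2 = 947.
Check: 883 · 947 = 836201.

947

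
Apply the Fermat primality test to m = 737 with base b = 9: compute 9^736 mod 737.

9^1 ≡ 9 (mod 737)
9^2 ≡ 9^2 = 81 ≡ 81 (mod 737)
9^4 ≡ 81^2 = 6561 ≡ 665 (mod 737)
9^8 ≡ 665^2 = 442225 ≡ 25 (mod 737)
9^16 ≡ 25^2 = 625 ≡ 625 (mod 737)
9^32 ≡ 625^2 = 390625 ≡ 15 (mod 737)
9^64 ≡ 15^2 = 225 ≡ 225 (mod 737)
9^128 ≡ 225^2 = 50625 ≡ 509 (mod 737)
9^256 ≡ 509^2 = 259081 ≡ 394 (mod 737)
9^512 ≡ 394^2 = 155236 ≡ 466 (mod 737)
736 = 512 + 128 + 64 + 32 in binary powers of 2.
So 9^736 ≡ 466 · 509 · 225 · 15 ≡ 350 (mod 737).
Since 350 ≠ 1, base 9 is a Fermat witness: 737 is composite.

350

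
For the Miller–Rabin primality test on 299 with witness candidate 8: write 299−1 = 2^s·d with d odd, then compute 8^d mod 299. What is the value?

299 − 1 = 298 = 2^1 · 149, so d = 149.
8^1 ≡ 8 (mod 299)
8^2 ≡ 8^2 = 64 ≡ 64 (mod 299)
8^4 ≡ 64^2 = 4096 ≡ 209 (mod 299)
8^8 ≡ 209^2 = 43681 ≡ 27 (mod 299)
8^16 ≡ 27^2 = 729 ≡ 131 (mod 299)
8^32 ≡ 131^2 = 17161 ≡ 118 (mod 299)
8^64 ≡ 118^2 = 13924 ≡ 170 (mod 299)
8^128 ≡ 170^2 = 28900 ≡ 196 (mod 299)
149 = 128 + 16 + 4 + 1 in binary powers of 2.
So 8^149 ≡ 196 · 131 · 209 · 8 ≡ 151 (mod 299).
Squaring chain: 151; never reaches −1, so base 8 is a Miller–Rabin witness that 299 is composite.

151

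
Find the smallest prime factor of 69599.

69599 is odd.
Digit sum 38, not divisible by 3.
Ends in 9: not divisible by 5.
7: 69599 = 7·9942 + 5
11: 69599 = 11·6327 + 2
13: 69599 = 13·5353 + 10
17: 69599 = 17·4094 + 1
19: 69599 = 19·3663 + 2
23: 69599 = 23·3026 + 1
29: 69599 = 29·2399 + 28
31: 69599 = 31·2245 + 4
37: 69599 = 37·1881 + 2
41: 69599 = 41·1697 + 22
43: 69599 = 43·1618 + 25
47: 69599 = 47·1480 + 39
53: 69599 = 53·1313 + 10
59: 69599 = 59·1179 + 38
61: 69599 = 61·1140 + 59
67: 69599 = 67·1038 + 53
71: 69599 = 71·980 + 19
73: 69599 = 73·953 + 30
79: 69599 = 79·881

79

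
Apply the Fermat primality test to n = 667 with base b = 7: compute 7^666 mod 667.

7^1 ≡ 7 (mod 667)
7^2 ≡ 7^2 = 49 ≡ 49 (mod 667)
7^4 ≡ 49^2 = 2401 ≡ 400 (mod 667)
7^8 ≡ 400^2 = 160000 ≡ 587 (mod 667)
7^16 ≡ 587^2 = 344569 ≡ 397 (mod 667)
7^32 ≡ 397^2 = 157609 ≡ 197 (mod 667)
7^64 ≡ 197^2 = 38809 ≡ 123 (mod 667)
7^128 ≡ 123^2 = 15129 ≡ 455 (mod 667)
7^256 ≡ 455^2 = 207025 ≡ 255 (mod 667)
7^512 ≡ 255^2 = 65025 ≡ 326 (mod 667)
666 = 512 + 128 + 16 + 8 + 2 in binary powers of 2.
So 7^666 ≡ 326 · 455 · 397 · 587 · 49 ≡ 326 (mod 667).
Since 326 ≠ 1, base 7 is a Fermat witness: 667 is composite.

326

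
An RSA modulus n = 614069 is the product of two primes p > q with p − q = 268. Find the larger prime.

Since p = q + 268, we have 614069 = q(q + 268), so q² + 268q − 614069 = 0.
Discriminant: 268² + 4·614069 = 71824 + 2456276 = 2528100; √2528100 = 1590.
q = (−268 + 1590)/2 = 661, and p = q + 268 = 929.
Check: 661 · 929 = 614069.

929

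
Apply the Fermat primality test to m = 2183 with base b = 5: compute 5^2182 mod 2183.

5^1 ≡ 5 (mod 2183)
5^2 ≡ 5^2 = 25 ≡ 25 (mod 2183)
5^4 ≡ 25^2 = 625 ≡ 625 (mod 2183)
5^8 ≡ 625^2 = 390625 ≡ 2051 (mod 2183)
5^16 ≡ 2051^2 = 4206601 ≡ 2143 (mod 2183)
5^32 ≡ 2143^2 = 4592449 ≡ 1600 (mod 2183)
5^64 ≡ 1600^2 = 2560000 ≡ 1524 (mod 2183)
5^128 ≡ 1524^2 = 2322576 ≡ 2047 (mod 2183)
5^256 ≡ 2047^2 = 4190209 ≡ 1032 (mod 2183)
5^512 ≡ 1032^2 = 1065024 ≡ 1903 (mod 2183)
5^1024 ≡ 1903^2 = 3621409 ≡ 1995 (mod 2183)
5^2048 ≡ 1995^2 = 3980025 ≡ 416 (mod 2183)
2182 = 2048 + 128 + 4 + 2 in binary powers of 2.
So 5^2182 ≡ 416 · 2047 · 625 · 25 ≡ 1484 (mod 2183).
Since 1484 ≠ 1, base 5 is a Fermat witness: 2183 is composite.

1484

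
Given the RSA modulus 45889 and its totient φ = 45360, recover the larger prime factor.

421

φ(n) = (p−1)(q−1) = n − (p+q) + 1, so p + q = 45889 − 45360 + 1 = 530.
p and q are the roots of t² − 530t + 45889 = 0.
Discriminant: 530² − 4·45889 = 280900 − 183556 = 97344; √97344 = 312.
q = (530 − 312)/2 = 109, p = (530 + 312)/2 = 421.
Check: 109 · 421 = 45889.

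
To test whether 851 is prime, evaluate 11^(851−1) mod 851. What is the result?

11^1 ≡ 11 (mod 851)
11^2 ≡ 11^2 = 121 ≡ 121 (mod 851)
11^4 ≡ 121^2 = 14641 ≡ 174 (mod 851)
11^8 ≡ 174^2 = 30276 ≡ 491 (mod 851)
11^16 ≡ 491^2 = 241081 ≡ 248 (mod 851)
11^32 ≡ 248^2 = 61504 ≡ 232 (mod 851)
11^64 ≡ 232^2 = 53824 ≡ 211 (mod 851)
11^128 ≡ 211^2 = 44521 ≡ 269 (mod 851)
11^256 ≡ 269^2 = 72361 ≡ 26 (mod 851)
11^512 ≡ 26^2 = 676 ≡ 676 (mod 851)
850 = 512 + 256 + 64 + 16 + 2 in binary powers of 2.
So 11^850 ≡ 676 · 26 · 211 · 248 · 121 ≡ 26 (mod 851).
Since 26 ≠ 1, base 11 is a Fermat witness: 851 is composite.

26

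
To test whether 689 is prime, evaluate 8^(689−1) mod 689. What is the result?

8^1 ≡ 8 (mod 689)
8^2 ≡ 8^2 = 64 ≡ 64 (mod 689)
8^4 ≡ 64^2 = 4096 ≡ 651 (mod 689)
8^8 ≡ 651^2 = 423801 ≡ 66 (mod 689)
8^16 ≡ 66^2 = 4356 ≡ 222 (mod 689)
8^32 ≡ 222^2 = 49284 ≡ 365 (mod 689)
8^64 ≡ 365^2 = 133225 ≡ 248 (mod 689)
8^128 ≡ 248^2 = 61504 ≡ 183 (mod 689)
8^256 ≡ 183^2 = 33489 ≡ 417 (mod 689)
8^512 ≡ 417^2 = 173889 ≡ 261 (mod 689)
688 = 512 + 128 + 32 + 16 in binary powers of 2.
So 8^688 ≡ 261 · 183 · 365 · 222 ≡ 248 (mod 689).
Since 248 ≠ 1, base 8 is a Fermat witness: 689 is composite.

248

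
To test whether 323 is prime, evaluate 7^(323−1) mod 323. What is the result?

83

7^1 ≡ 7 (mod 323)
7^2 ≡ 7^2 = 49 ≡ 49 (mod 323)
7^4 ≡ 49^2 = 2401 ≡ 140 (mod 323)
7^8 ≡ 140^2 = 19600 ≡ 220 (mod 323)
7^16 ≡ 220^2 = 48400 ≡ 273 (mod 323)
7^32 ≡ 273^2 = 74529 ≡ 239 (mod 323)
7^64 ≡ 239^2 = 57121 ≡ 273 (mod 323)
7^128 ≡ 273^2 = 74529 ≡ 239 (mod 323)
7^256 ≡ 239^2 = 57121 ≡ 273 (mod 323)
322 = 256 + 64 + 2 in binary powers of 2.
So 7^322 ≡ 273 · 273 · 49 ≡ 83 (mod 323).
Since 83 ≠ 1, base 7 is a Fermat witness: 323 is composite.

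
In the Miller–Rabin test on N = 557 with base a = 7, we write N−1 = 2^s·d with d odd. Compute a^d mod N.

557 − 1 = 556 = 2^2 · 139, so d = 139.
7^1 ≡ 7 (mod 557)
7^2 ≡ 7^2 = 49 ≡ 49 (mod 557)
7^4 ≡ 49^2 = 2401 ≡ 173 (mod 557)
7^8 ≡ 173^2 = 29929 ≡ 408 (mod 557)
7^16 ≡ 408^2 = 166464 ≡ 478 (mod 557)
7^32 ≡ 478^2 = 228484 ≡ 114 (mod 557)
7^64 ≡ 114^2 = 12996 ≡ 185 (mod 557)
7^128 ≡ 185^2 = 34225 ≡ 248 (mod 557)
139 = 128 + 8 + 2 + 1 in binary powers of 2.
So 7^139 ≡ 248 · 408 · 49 · 7 ≡ 556 (mod 557).
Since 7^d ≡ 556 (mod 557), base 7 does not prove 557 composite.

556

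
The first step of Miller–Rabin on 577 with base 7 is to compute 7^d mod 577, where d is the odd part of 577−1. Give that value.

535

577 − 1 = 576 = 2^6 · 9, so d = 9.
7^1 ≡ 7 (mod 577)
7^2 ≡ 7^2 = 49 ≡ 49 (mod 577)
7^4 ≡ 49^2 = 2401 ≡ 93 (mod 577)
7^8 ≡ 93^2 = 8649 ≡ 571 (mod 577)
9 = 8 + 1 in binary powers of 2.
So 7^9 ≡ 571 · 7 ≡ 535 (mod 577).
Squaring chain: 535 → 33 → 512 → 186 → 553 → 576; reaches −1, so base 7 does not prove 577 composite.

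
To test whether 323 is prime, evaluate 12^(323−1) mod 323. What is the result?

178

12^1 ≡ 12 (mod 323)
12^2 ≡ 12^2 = 144 ≡ 144 (mod 323)
12^4 ≡ 144^2 = 20736 ≡ 64 (mod 323)
12^8 ≡ 64^2 = 4096 ≡ 220 (mod 323)
12^16 ≡ 220^2 = 48400 ≡ 273 (mod 323)
12^32 ≡ 273^2 = 74529 ≡ 239 (mod 323)
12^64 ≡ 239^2 = 57121 ≡ 273 (mod 323)
12^128 ≡ 273^2 = 74529 ≡ 239 (mod 323)
12^256 ≡ 239^2 = 57121 ≡ 273 (mod 323)
322 = 256 + 64 + 2 in binary powers of 2.
So 12^322 ≡ 273 · 273 · 144 ≡ 178 (mod 323).
Since 178 ≠ 1, base 12 is a Fermat witness: 323 is composite.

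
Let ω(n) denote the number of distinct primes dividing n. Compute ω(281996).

5

281996 = 2^2 · 70499
70499 = 11 · 6409
6409 = 13 · 493
493 = 17 · 29
281996 = 2^2 · 11 · 13 · 17 · 29, which has 5 distinct prime factors.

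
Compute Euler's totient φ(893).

Factor: 893 = 19 · 47.
φ(893) = (19−1) · (47−1) = 18 · 46 = 828.

828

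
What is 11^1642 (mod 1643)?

1444

11^1 ≡ 11 (mod 1643)
11^2 ≡ 11^2 = 121 ≡ 121 (mod 1643)
11^4 ≡ 121^2 = 14641 ≡ 1497 (mod 1643)
11^8 ≡ 1497^2 = 2241009 ≡ 1600 (mod 1643)
11^16 ≡ 1600^2 = 2560000 ≡ 206 (mod 1643)
11^32 ≡ 206^2 = 42436 ≡ 1361 (mod 1643)
11^64 ≡ 1361^2 = 1852321 ≡ 660 (mod 1643)
11^128 ≡ 660^2 = 435600 ≡ 205 (mod 1643)
11^256 ≡ 205^2 = 42025 ≡ 950 (mod 1643)
11^512 ≡ 950^2 = 902500 ≡ 493 (mod 1643)
11^1024 ≡ 493^2 = 243049 ≡ 1528 (mod 1643)
1642 = 1024 + 512 + 64 + 32 + 8 + 2 in binary powers of 2.
So 11^1642 ≡ 1528 · 493 · 660 · 1361 · 1600 · 121 ≡ 1444 (mod 1643).
Since 1444 ≠ 1, base 11 is a Fermat witness: 1643 is composite.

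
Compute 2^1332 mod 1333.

4

2^1 ≡ 2 (mod 1333)
2^2 ≡ 2^2 = 4 ≡ 4 (mod 1333)
2^4 ≡ 4^2 = 16 ≡ 16 (mod 1333)
2^8 ≡ 16^2 = 256 ≡ 256 (mod 1333)
2^16 ≡ 256^2 = 65536 ≡ 219 (mod 1333)
2^32 ≡ 219^2 = 47961 ≡ 1306 (mod 1333)
2^64 ≡ 1306^2 = 1705636 ≡ 729 (mod 1333)
2^128 ≡ 729^2 = 531441 ≡ 907 (mod 1333)
2^256 ≡ 907^2 = 822649 ≡ 188 (mod 1333)
2^512 ≡ 188^2 = 35344 ≡ 686 (mod 1333)
2^1024 ≡ 686^2 = 470596 ≡ 47 (mod 1333)
1332 = 1024 + 256 + 32 + 16 + 4 in binary powers of 2.
So 2^1332 ≡ 47 · 188 · 1306 · 219 · 16 ≡ 4 (mod 1333).
Since 4 ≠ 1, base 2 is a Fermat witness: 1333 is composite.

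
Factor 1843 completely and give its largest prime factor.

1843 = 19 · 97
97 is prime.
So 1843 = 19 · 97; the largest prime factor is 97.

97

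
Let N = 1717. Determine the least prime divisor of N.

17

1717 is odd.
Digit sum 16, not divisible by 3.
Ends in 7: not divisible by 5.
7: 1717 = 7·245 + 2
11: 1717 = 11·156 + 1
13: 1717 = 13·132 + 1
17: 1717 = 17·101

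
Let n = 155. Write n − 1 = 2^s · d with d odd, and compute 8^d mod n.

33

155 − 1 = 154 = 2^1 · 77, so d = 77.
8^1 ≡ 8 (mod 155)
8^2 ≡ 8^2 = 64 ≡ 64 (mod 155)
8^4 ≡ 64^2 = 4096 ≡ 66 (mod 155)
8^8 ≡ 66^2 = 4356 ≡ 16 (mod 155)
8^16 ≡ 16^2 = 256 ≡ 101 (mod 155)
8^32 ≡ 101^2 = 10201 ≡ 126 (mod 155)
8^64 ≡ 126^2 = 15876 ≡ 66 (mod 155)
77 = 64 + 8 + 4 + 1 in binary powers of 2.
So 8^77 ≡ 66 · 16 · 66 · 8 ≡ 33 (mod 155).
Squaring chain: 33; never reaches −1, so base 8 is a Miller–Rabin witness that 155 is composite.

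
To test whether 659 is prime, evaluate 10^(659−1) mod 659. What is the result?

10^1 ≡ 10 (mod 659)
10^2 ≡ 10^2 = 100 ≡ 100 (mod 659)
10^4 ≡ 100^2 = 10000 ≡ 115 (mod 659)
10^8 ≡ 115^2 = 13225 ≡ 45 (mod 659)
10^16 ≡ 45^2 = 2025 ≡ 48 (mod 659)
10^32 ≡ 48^2 = 2304 ≡ 327 (mod 659)
10^64 ≡ 327^2 = 106929 ≡ 171 (mod 659)
10^128 ≡ 171^2 = 29241 ≡ 245 (mod 659)
10^256 ≡ 245^2 = 60025 ≡ 56 (mod 659)
10^512 ≡ 56^2 = 3136 ≡ 500 (mod 659)
658 = 512 + 128 + 16 + 2 in binary powers of 2.
So 10^658 ≡ 500 · 245 · 48 · 100 ≡ 1 (mod 659).
Since the result is 1, base 10 gives no evidence that 659 is composite.

1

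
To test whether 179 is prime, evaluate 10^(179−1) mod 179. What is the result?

10^1 ≡ 10 (mod 179)
10^2 ≡ 10^2 = 100 ≡ 100 (mod 179)
10^4 ≡ 100^2 = 10000 ≡ 155 (mod 179)
10^8 ≡ 155^2 = 24025 ≡ 39 (mod 179)
10^16 ≡ 39^2 = 1521 ≡ 89 (mod 179)
10^32 ≡ 89^2 = 7921 ≡ 45 (mod 179)
10^64 ≡ 45^2 = 2025 ≡ 56 (mod 179)
10^128 ≡ 56^2 = 3136 ≡ 93 (mod 179)
178 = 128 + 32 + 16 + 2 in binary powers of 2.
So 10^178 ≡ 93 · 45 · 89 · 100 ≡ 1 (mod 179).
Since the result is 1, base 10 gives no evidence that 179 is composite.

1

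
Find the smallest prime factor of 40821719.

40821719 is odd.
Digit sum 32, not divisible by 3.
Ends in 9: not divisible by 5.
7: 40821719 = 7·5831674 + 1
11: 40821719 = 11·3711065 + 4
13: 40821719 = 13·3140132 + 3
17: 40821719 = 17·2401277 + 10
19: 40821719 = 19·2148511 + 10
23: 40821719 = 23·1774857 + 8
29: 40821719 = 29·1407645 + 14
31: 40821719 = 31·1316829 + 20
37: 40821719 = 37·1103289 + 26
41: 40821719 = 41·995651 + 28
43: 40821719 = 43·949342 + 13
47: 40821719 = 47·868547 + 10
53: 40821719 = 53·770221 + 6
59: 40821719 = 59·691893 + 32
61: 40821719 = 61·669208 + 31
67: 40821719 = 67·609279 + 26
71: 40821719 = 71·574953 + 56
73: 40821719 = 73·559201 + 46
79: 40821719 = 79·516730 + 49
83: 40821719 = 83·491827 + 78
89: 40821719 = 89·458671

89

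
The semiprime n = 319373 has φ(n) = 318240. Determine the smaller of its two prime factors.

φ(n) = (p−1)(q−1) = n − (p+q) + 1, so p + q = 319373 − 318240 + 1 = 1134.
p and q are the roots of t² − 1134t + 319373 = 0.
Discriminant: 1134² − 4·319373 = 1285956 − 1277492 = 8464; √8464 = 92.
q = (1134 − 92)/2 = 521, p = (1134 + 92)/2 = 613.
Check: 521 · 613 = 319373.

521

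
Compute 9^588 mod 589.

140

9^1 ≡ 9 (mod 589)
9^2 ≡ 9^2 = 81 ≡ 81 (mod 589)
9^4 ≡ 81^2 = 6561 ≡ 82 (mod 589)
9^8 ≡ 82^2 = 6724 ≡ 245 (mod 589)
9^16 ≡ 245^2 = 60025 ≡ 536 (mod 589)
9^32 ≡ 536^2 = 287296 ≡ 453 (mod 589)
9^64 ≡ 453^2 = 205209 ≡ 237 (mod 589)
9^128 ≡ 237^2 = 56169 ≡ 214 (mod 589)
9^256 ≡ 214^2 = 45796 ≡ 443 (mod 589)
9^512 ≡ 443^2 = 196249 ≡ 112 (mod 589)
588 = 512 + 64 + 8 + 4 in binary powers of 2.
So 9^588 ≡ 112 · 237 · 245 · 82 ≡ 140 (mod 589).
Since 140 ≠ 1, base 9 is a Fermat witness: 589 is composite.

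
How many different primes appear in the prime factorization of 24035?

4

24035 = 5 · 4807
4807 = 11 · 437
437 = 19 · 23
24035 = 5 · 11 · 19 · 23, which has 4 distinct prime factors.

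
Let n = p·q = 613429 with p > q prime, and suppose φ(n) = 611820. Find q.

φ(n) = (p−1)(q−1) = n − (p+q) + 1, so p + q = 613429 − 611820 + 1 = 1610.
p and q are the roots of t² − 1610t + 613429 = 0.
Discriminant: 1610² − 4·613429 = 2592100 − 2453716 = 138384; √138384 = 372.
q = (1610 − 372)/2 = 619, p = (1610 + 372)/2 = 991.
Check: 619 · 991 = 613429.

619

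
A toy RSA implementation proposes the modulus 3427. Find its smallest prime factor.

23

3427 is odd.
Digit sum 16, not divisible by 3.
Ends in 7: not divisible by 5.
7: 3427 = 7·489 + 4
11: 3427 = 11·311 + 6
13: 3427 = 13·263 + 8
17: 3427 = 17·201 + 10
19: 3427 = 19·180 + 7
23: 3427 = 23·149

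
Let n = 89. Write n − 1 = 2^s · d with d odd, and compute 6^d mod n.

89 − 1 = 88 = 2^3 · 11, so d = 11.
6^1 ≡ 6 (mod 89)
6^2 ≡ 6^2 = 36 ≡ 36 (mod 89)
6^4 ≡ 36^2 = 1296 ≡ 50 (mod 89)
6^8 ≡ 50^2 = 2500 ≡ 8 (mod 89)
11 = 8 + 2 + 1 in binary powers of 2.
So 6^11 ≡ 8 · 36 · 6 ≡ 37 (mod 89).
Squaring chain: 37 → 34 → 88; reaches −1, so base 6 does not prove 89 composite.

37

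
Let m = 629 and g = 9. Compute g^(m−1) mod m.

9^1 ≡ 9 (mod 629)
9^2 ≡ 9^2 = 81 ≡ 81 (mod 629)
9^4 ≡ 81^2 = 6561 ≡ 271 (mod 629)
9^8 ≡ 271^2 = 73441 ≡ 477 (mod 629)
9^16 ≡ 477^2 = 227529 ≡ 460 (mod 629)
9^32 ≡ 460^2 = 211600 ≡ 256 (mod 629)
9^64 ≡ 256^2 = 65536 ≡ 120 (mod 629)
9^128 ≡ 120^2 = 14400 ≡ 562 (mod 629)
9^256 ≡ 562^2 = 315844 ≡ 86 (mod 629)
9^512 ≡ 86^2 = 7396 ≡ 477 (mod 629)
628 = 512 + 64 + 32 + 16 + 4 in binary powers of 2.
So 9^628 ≡ 477 · 120 · 256 · 460 · 271 ≡ 16 (mod 629).
Since 16 ≠ 1, base 9 is a Fermat witness: 629 is composite.

16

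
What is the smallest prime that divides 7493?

7493 is odd.
Digit sum 23, not divisible by 3.
Ends in 3: not divisible by 5.
7: 7493 = 7·1070 + 3
11: 7493 = 11·681 + 2
13: 7493 = 13·576 + 5
17: 7493 = 17·440 + 13
19: 7493 = 19·394 + 7
23: 7493 = 23·325 + 18
29: 7493 = 29·258 + 11
31: 7493 = 31·241 + 22
37: 7493 = 37·202 + 19
41: 7493 = 41·182 + 31
43: 7493 = 43·174 + 11
47: 7493 = 47·159 + 20
53: 7493 = 53·141 + 20
59: 7493 = 59·127

59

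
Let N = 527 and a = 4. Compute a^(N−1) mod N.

4^1 ≡ 4 (mod 527)
4^2 ≡ 4^2 = 16 ≡ 16 (mod 527)
4^4 ≡ 16^2 = 256 ≡ 256 (mod 527)
4^8 ≡ 256^2 = 65536 ≡ 188 (mod 527)
4^16 ≡ 188^2 = 35344 ≡ 35 (mod 527)
4^32 ≡ 35^2 = 1225 ≡ 171 (mod 527)
4^64 ≡ 171^2 = 29241 ≡ 256 (mod 527)
4^128 ≡ 256^2 = 65536 ≡ 188 (mod 527)
4^256 ≡ 188^2 = 35344 ≡ 35 (mod 527)
4^512 ≡ 35^2 = 1225 ≡ 171 (mod 527)
526 = 512 + 8 + 4 + 2 in binary powers of 2.
So 4^526 ≡ 171 · 188 · 256 · 16 ≡ 407 (mod 527).
Since 407 ≠ 1, base 4 is a Fermat witness: 527 is composite.

407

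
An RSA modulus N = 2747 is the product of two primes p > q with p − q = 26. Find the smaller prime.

Since p = q + 26, we have 2747 = q(q + 26), so q² + 26q − 2747 = 0.
Discriminant: 26² + 4·2747 = 676 + 10988 = 11664; √11664 = 108.
q = (−26 + 108)/2 = 41, and p = q + 26 = 67.
Check: 41 · 67 = 2747.

41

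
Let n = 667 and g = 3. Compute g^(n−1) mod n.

3^1 ≡ 3 (mod 667)
3^2 ≡ 3^2 = 9 ≡ 9 (mod 667)
3^4 ≡ 9^2 = 81 ≡ 81 (mod 667)
3^8 ≡ 81^2 = 6561 ≡ 558 (mod 667)
3^16 ≡ 558^2 = 311364 ≡ 542 (mod 667)
3^32 ≡ 542^2 = 293764 ≡ 284 (mod 667)
3^64 ≡ 284^2 = 80656 ≡ 616 (mod 667)
3^128 ≡ 616^2 = 379456 ≡ 600 (mod 667)
3^256 ≡ 600^2 = 360000 ≡ 487 (mod 667)
3^512 ≡ 487^2 = 237169 ≡ 384 (mod 667)
666 = 512 + 128 + 16 + 8 + 2 in binary powers of 2.
So 3^666 ≡ 384 · 600 · 542 · 558 · 9 ≡ 660 (mod 667).
Since 660 ≠ 1, base 3 is a Fermat witness: 667 is composite.

660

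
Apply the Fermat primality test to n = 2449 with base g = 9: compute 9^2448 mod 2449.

1721

9^1 ≡ 9 (mod 2449)
9^2 ≡ 9^2 = 81 ≡ 81 (mod 2449)
9^4 ≡ 81^2 = 6561 ≡ 1663 (mod 2449)
9^8 ≡ 1663^2 = 2765569 ≡ 648 (mod 2449)
9^16 ≡ 648^2 = 419904 ≡ 1125 (mod 2449)
9^32 ≡ 1125^2 = 1265625 ≡ 1941 (mod 2449)
9^64 ≡ 1941^2 = 3767481 ≡ 919 (mod 2449)
9^128 ≡ 919^2 = 844561 ≡ 2105 (mod 2449)
9^256 ≡ 2105^2 = 4431025 ≡ 784 (mod 2449)
9^512 ≡ 784^2 = 614656 ≡ 2406 (mod 2449)
9^1024 ≡ 2406^2 = 5788836 ≡ 1849 (mod 2449)
9^2048 ≡ 1849^2 = 3418801 ≡ 2446 (mod 2449)
2448 = 2048 + 256 + 128 + 16 in binary powers of 2.
So 9^2448 ≡ 2446 · 784 · 2105 · 1125 ≡ 1721 (mod 2449).
Since 1721 ≠ 1, base 9 is a Fermat witness: 2449 is composite.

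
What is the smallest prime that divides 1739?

37

1739 is odd.
Digit sum 20, not divisible by 3.
Ends in 9: not divisible by 5.
7: 1739 = 7·248 + 3
11: 1739 = 11·158 + 1
13: 1739 = 13·133 + 10
17: 1739 = 17·102 + 5
19: 1739 = 19·91 + 10
23: 1739 = 23·75 + 14
29: 1739 = 29·59 + 28
31: 1739 = 31·56 + 3
37: 1739 = 37·47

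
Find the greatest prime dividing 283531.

283531 = 37 · 7663
7663 = 79 · 97
97 is prime.
So 283531 = 37 · 79 · 97; the largest prime factor is 97.

97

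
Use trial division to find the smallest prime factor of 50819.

89

50819 is odd.
Digit sum 23, not divisible by 3.
Ends in 9: not divisible by 5.
7: 50819 = 7·7259 + 6
11: 50819 = 11·4619 + 10
13: 50819 = 13·3909 + 2
17: 50819 = 17·2989 + 6
19: 50819 = 19·2674 + 13
23: 50819 = 23·2209 + 12
29: 50819 = 29·1752 + 11
31: 50819 = 31·1639 + 10
37: 50819 = 37·1373 + 18
41: 50819 = 41·1239 + 20
43: 50819 = 43·1181 + 36
47: 50819 = 47·1081 + 12
53: 50819 = 53·958 + 45
59: 50819 = 59·861 + 20
61: 50819 = 61·833 + 6
67: 50819 = 67·758 + 33
71: 50819 = 71·715 + 54
73: 50819 = 73·696 + 11
79: 50819 = 79·643 + 22
83: 50819 = 83·612 + 23
89: 50819 = 89·571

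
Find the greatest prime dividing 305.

305 = 5 · 61
61 is prime.
So 305 = 5 · 61; the largest prime factor is 61.

61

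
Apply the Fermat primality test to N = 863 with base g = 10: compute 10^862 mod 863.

10^1 ≡ 10 (mod 863)
10^2 ≡ 10^2 = 100 ≡ 100 (mod 863)
10^4 ≡ 100^2 = 10000 ≡ 507 (mod 863)
10^8 ≡ 507^2 = 257049 ≡ 738 (mod 863)
10^16 ≡ 738^2 = 544644 ≡ 91 (mod 863)
10^32 ≡ 91^2 = 8281 ≡ 514 (mod 863)
10^64 ≡ 514^2 = 264196 ≡ 118 (mod 863)
10^128 ≡ 118^2 = 13924 ≡ 116 (mod 863)
10^256 ≡ 116^2 = 13456 ≡ 511 (mod 863)
10^512 ≡ 511^2 = 261121 ≡ 495 (mod 863)
862 = 512 + 256 + 64 + 16 + 8 + 4 + 2 in binary powers of 2.
So 10^862 ≡ 495 · 511 · 118 · 91 · 738 · 507 · 100 ≡ 1 (mod 863).
Since the result is 1, base 10 gives no evidence that 863 is composite.

1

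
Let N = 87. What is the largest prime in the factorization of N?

29

87 = 3 · 29
29 is prime.
So 87 = 3 · 29; the largest prime factor is 29.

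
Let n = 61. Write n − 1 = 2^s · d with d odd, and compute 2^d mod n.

11

61 − 1 = 60 = 2^2 · 15, so d = 15.
2^1 ≡ 2 (mod 61)
2^2 ≡ 2^2 = 4 ≡ 4 (mod 61)
2^4 ≡ 4^2 = 16 ≡ 16 (mod 61)
2^8 ≡ 16^2 = 256 ≡ 12 (mod 61)
15 = 8 + 4 + 2 + 1 in binary powers of 2.
So 2^15 ≡ 12 · 16 · 4 · 2 ≡ 11 (mod 61).
Squaring chain: 11 → 60; reaches −1, so base 2 does not prove 61 composite.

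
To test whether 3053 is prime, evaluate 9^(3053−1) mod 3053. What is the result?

9^1 ≡ 9 (mod 3053)
9^2 ≡ 9^2 = 81 ≡ 81 (mod 3053)
9^4 ≡ 81^2 = 6561 ≡ 455 (mod 3053)
9^8 ≡ 455^2 = 207025 ≡ 2474 (mod 3053)
9^16 ≡ 2474^2 = 6120676 ≡ 2464 (mod 3053)
9^32 ≡ 2464^2 = 6071296 ≡ 1932 (mod 3053)
9^64 ≡ 1932^2 = 3732624 ≡ 1858 (mod 3053)
9^128 ≡ 1858^2 = 3452164 ≡ 2274 (mod 3053)
9^256 ≡ 2274^2 = 5171076 ≡ 2347 (mod 3053)
9^512 ≡ 2347^2 = 5508409 ≡ 797 (mod 3053)
9^1024 ≡ 797^2 = 635209 ≡ 185 (mod 3053)
9^2048 ≡ 185^2 = 34225 ≡ 642 (mod 3053)
3052 = 2048 + 512 + 256 + 128 + 64 + 32 + 8 + 4 in binary powers of 2.
So 9^3052 ≡ 642 · 797 · 2347 · 2274 · 1858 · 1932 · 2474 · 455 ≡ 1971 (mod 3053).
Since 1971 ≠ 1, base 9 is a Fermat witness: 3053 is composite.

1971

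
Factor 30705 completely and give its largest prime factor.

30705 = 3 · 10235
10235 = 5 · 2047
2047 = 23 · 89
89 is prime.
So 30705 = 3 · 5 · 23 · 89; the largest prime factor is 89.

89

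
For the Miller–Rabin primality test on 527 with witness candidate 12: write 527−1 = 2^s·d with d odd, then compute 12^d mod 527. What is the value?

177

527 − 1 = 526 = 2^1 · 263, so d = 263.
12^1 ≡ 12 (mod 527)
12^2 ≡ 12^2 = 144 ≡ 144 (mod 527)
12^4 ≡ 144^2 = 20736 ≡ 183 (mod 527)
12^8 ≡ 183^2 = 33489 ≡ 288 (mod 527)
12^16 ≡ 288^2 = 82944 ≡ 205 (mod 527)
12^32 ≡ 205^2 = 42025 ≡ 392 (mod 527)
12^64 ≡ 392^2 = 153664 ≡ 307 (mod 527)
12^128 ≡ 307^2 = 94249 ≡ 443 (mod 527)
12^256 ≡ 443^2 = 196249 ≡ 205 (mod 527)
263 = 256 + 4 + 2 + 1 in binary powers of 2.
So 12^263 ≡ 205 · 183 · 144 · 12 ≡ 177 (mod 527).
Squaring chain: 177; never reaches −1, so base 12 is a Miller–Rabin witness that 527 is composite.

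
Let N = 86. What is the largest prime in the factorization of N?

43

86 = 2 · 43
43 is prime.
So 86 = 2 · 43; the largest prime factor is 43.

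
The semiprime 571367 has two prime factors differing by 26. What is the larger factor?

Since p = q + 26, we have 571367 = q(q + 26), so q² + 26q − 571367 = 0.
Discriminant: 26² + 4·571367 = 676 + 2285468 = 2286144; √2286144 = 1512.
q = (−26 + 1512)/2 = 743, and p = q + 26 = 769.
Check: 743 · 769 = 571367.

769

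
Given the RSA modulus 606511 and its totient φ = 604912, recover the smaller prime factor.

φ(n) = (p−1)(q−1) = n − (p+q) + 1, so p + q = 606511 − 604912 + 1 = 1600.
p and q are the roots of t² − 1600t + 606511 = 0.
Discriminant: 1600² − 4·606511 = 2560000 − 2426044 = 133956; √133956 = 366.
q = (1600 − 366)/2 = 617, p = (1600 + 366)/2 = 983.
Check: 617 · 983 = 606511.

617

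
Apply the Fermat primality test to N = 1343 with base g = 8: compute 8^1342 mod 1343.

38

8^1 ≡ 8 (mod 1343)
8^2 ≡ 8^2 = 64 ≡ 64 (mod 1343)
8^4 ≡ 64^2 = 4096 ≡ 67 (mod 1343)
8^8 ≡ 67^2 = 4489 ≡ 460 (mod 1343)
8^16 ≡ 460^2 = 211600 ≡ 749 (mod 1343)
8^32 ≡ 749^2 = 561001 ≡ 970 (mod 1343)
8^64 ≡ 970^2 = 940900 ≡ 800 (mod 1343)
8^128 ≡ 800^2 = 640000 ≡ 732 (mod 1343)
8^256 ≡ 732^2 = 535824 ≡ 1310 (mod 1343)
8^512 ≡ 1310^2 = 1716100 ≡ 1089 (mod 1343)
8^1024 ≡ 1089^2 = 1185921 ≡ 52 (mod 1343)
1342 = 1024 + 256 + 32 + 16 + 8 + 4 + 2 in binary powers of 2.
So 8^1342 ≡ 52 · 1310 · 970 · 749 · 460 · 67 · 64 ≡ 38 (mod 1343).
Since 38 ≠ 1, base 8 is a Fermat witness: 1343 is composite.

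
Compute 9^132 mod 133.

9^1 ≡ 9 (mod 133)
9^2 ≡ 9^2 = 81 ≡ 81 (mod 133)
9^4 ≡ 81^2 = 6561 ≡ 44 (mod 133)
9^8 ≡ 44^2 = 1936 ≡ 74 (mod 133)
9^16 ≡ 74^2 = 5476 ≡ 23 (mod 133)
9^32 ≡ 23^2 = 529 ≡ 130 (mod 133)
9^64 ≡ 130^2 = 16900 ≡ 9 (mod 133)
9^128 ≡ 9^2 = 81 ≡ 81 (mod 133)
132 = 128 + 4 in binary powers of 2.
So 9^132 ≡ 81 · 44 ≡ 106 (mod 133).
Since 106 ≠ 1, base 9 is a Fermat witness: 133 is composite.

106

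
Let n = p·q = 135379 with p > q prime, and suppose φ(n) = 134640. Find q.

φ(n) = (p−1)(q−1) = n − (p+q) + 1, so p + q = 135379 − 134640 + 1 = 740.
p and q are the roots of t² − 740t + 135379 = 0.
Discriminant: 740² − 4·135379 = 547600 − 541516 = 6084; √6084 = 78.
q = (740 − 78)/2 = 331, p = (740 + 78)/2 = 409.
Check: 331 · 409 = 135379.

331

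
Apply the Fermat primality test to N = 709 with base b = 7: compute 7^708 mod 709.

1

7^1 ≡ 7 (mod 709)
7^2 ≡ 7^2 = 49 ≡ 49 (mod 709)
7^4 ≡ 49^2 = 2401 ≡ 274 (mod 709)
7^8 ≡ 274^2 = 75076 ≡ 631 (mod 709)
7^16 ≡ 631^2 = 398161 ≡ 412 (mod 709)
7^32 ≡ 412^2 = 169744 ≡ 293 (mod 709)
7^64 ≡ 293^2 = 85849 ≡ 60 (mod 709)
7^128 ≡ 60^2 = 3600 ≡ 55 (mod 709)
7^256 ≡ 55^2 = 3025 ≡ 189 (mod 709)
7^512 ≡ 189^2 = 35721 ≡ 271 (mod 709)
708 = 512 + 128 + 64 + 4 in binary powers of 2.
So 7^708 ≡ 271 · 55 · 60 · 274 ≡ 1 (mod 709).
Since the result is 1, base 7 gives no evidence that 709 is composite.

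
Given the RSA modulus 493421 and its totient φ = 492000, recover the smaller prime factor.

601

φ(n) = (p−1)(q−1) = n − (p+q) + 1, so p + q = 493421 − 492000 + 1 = 1422.
p and q are the roots of t² − 1422t + 493421 = 0.
Discriminant: 1422² − 4·493421 = 2022084 − 1973684 = 48400; √48400 = 220.
q = (1422 − 220)/2 = 601, p = (1422 + 220)/2 = 821.
Check: 601 · 821 = 493421.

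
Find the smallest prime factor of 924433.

29

924433 is odd.
Digit sum 25, not divisible by 3.
Ends in 3: not divisible by 5.
7: 924433 = 7·132061 + 6
11: 924433 = 11·84039 + 4
13: 924433 = 13·71110 + 3
17: 924433 = 17·54378 + 7
19: 924433 = 19·48654 + 7
23: 924433 = 23·40192 + 17
29: 924433 = 29·31877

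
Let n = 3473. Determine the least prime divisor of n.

23

3473 is odd.
Digit sum 17, not divisible by 3.
Ends in 3: not divisible by 5.
7: 3473 = 7·496 + 1
11: 3473 = 11·315 + 8
13: 3473 = 13·267 + 2
17: 3473 = 17·204 + 5
19: 3473 = 19·182 + 15
23: 3473 = 23·151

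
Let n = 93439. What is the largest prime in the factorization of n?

53

93439 = 41 · 2279
2279 = 43 · 53
53 is prime.
So 93439 = 41 · 43 · 53; the largest prime factor is 53.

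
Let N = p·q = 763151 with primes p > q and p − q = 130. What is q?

811

Since p = q + 130, we have 763151 = q(q + 130), so q² + 130q − 763151 = 0.
Discriminant: 130² + 4·763151 = 16900 + 3052604 = 3069504; √3069504 = 1752.
q = (−130 + 1752)/2 = 811, and p = q + 130 = 941.
Check: 811 · 941 = 763151.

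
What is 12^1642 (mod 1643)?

12^1 ≡ 12 (mod 1643)
12^2 ≡ 12^2 = 144 ≡ 144 (mod 1643)
12^4 ≡ 144^2 = 20736 ≡ 1020 (mod 1643)
12^8 ≡ 1020^2 = 1040400 ≡ 381 (mod 1643)
12^16 ≡ 381^2 = 145161 ≡ 577 (mod 1643)
12^32 ≡ 577^2 = 332929 ≡ 1043 (mod 1643)
12^64 ≡ 1043^2 = 1087849 ≡ 183 (mod 1643)
12^128 ≡ 183^2 = 33489 ≡ 629 (mod 1643)
12^256 ≡ 629^2 = 395641 ≡ 1321 (mod 1643)
12^512 ≡ 1321^2 = 1745041 ≡ 175 (mod 1643)
12^1024 ≡ 175^2 = 30625 ≡ 1051 (mod 1643)
1642 = 1024 + 512 + 64 + 32 + 8 + 2 in binary powers of 2.
So 12^1642 ≡ 1051 · 175 · 183 · 1043 · 381 · 144 ≡ 782 (mod 1643).
Since 782 ≠ 1, base 12 is a Fermat witness: 1643 is composite.

782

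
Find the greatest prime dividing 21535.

73

21535 = 5 · 4307
4307 = 59 · 73
73 is prime.
So 21535 = 5 · 59 · 73; the largest prime factor is 73.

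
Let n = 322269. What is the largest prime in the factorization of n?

89

322269 = 3 · 107423
107423 = 17 · 6319
6319 = 71 · 89
89 is prime.
So 322269 = 3 · 17 · 71 · 89; the largest prime factor is 89.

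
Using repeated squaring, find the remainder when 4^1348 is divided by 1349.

4^1 ≡ 4 (mod 1349)
4^2 ≡ 4^2 = 16 ≡ 16 (mod 1349)
4^4 ≡ 16^2 = 256 ≡ 256 (mod 1349)
4^8 ≡ 256^2 = 65536 ≡ 784 (mod 1349)
4^16 ≡ 784^2 = 614656 ≡ 861 (mod 1349)
4^32 ≡ 861^2 = 741321 ≡ 720 (mod 1349)
4^64 ≡ 720^2 = 518400 ≡ 384 (mod 1349)
4^128 ≡ 384^2 = 147456 ≡ 415 (mod 1349)
4^256 ≡ 415^2 = 172225 ≡ 902 (mod 1349)
4^512 ≡ 902^2 = 813604 ≡ 157 (mod 1349)
4^1024 ≡ 157^2 = 24649 ≡ 367 (mod 1349)
1348 = 1024 + 256 + 64 + 4 in binary powers of 2.
So 4^1348 ≡ 367 · 902 · 384 · 256 ≡ 215 (mod 1349).
Since 215 ≠ 1, base 4 is a Fermat witness: 1349 is composite.

215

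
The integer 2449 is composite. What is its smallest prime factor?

31

2449 is odd.
Digit sum 19, not divisible by 3.
Ends in 9: not divisible by 5.
7: 2449 = 7·349 + 6
11: 2449 = 11·222 + 7
13: 2449 = 13·188 + 5
17: 2449 = 17·144 + 1
19: 2449 = 19·128 + 17
23: 2449 = 23·106 + 11
29: 2449 = 29·84 + 13
31: 2449 = 31·79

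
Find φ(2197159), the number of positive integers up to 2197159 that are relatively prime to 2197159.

Factor: 2197159 = 61 · 181 · 199.
φ(2197159) = (61−1) · (181−1) · (199−1) = 60 · 180 · 198 = 2138400.

2138400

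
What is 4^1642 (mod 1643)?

4^1 ≡ 4 (mod 1643)
4^2 ≡ 4^2 = 16 ≡ 16 (mod 1643)
4^4 ≡ 16^2 = 256 ≡ 256 (mod 1643)
4^8 ≡ 256^2 = 65536 ≡ 1459 (mod 1643)
4^16 ≡ 1459^2 = 2128681 ≡ 996 (mod 1643)
4^32 ≡ 996^2 = 992016 ≡ 1287 (mod 1643)
4^64 ≡ 1287^2 = 1656369 ≡ 225 (mod 1643)
4^128 ≡ 225^2 = 50625 ≡ 1335 (mod 1643)
4^256 ≡ 1335^2 = 1782225 ≡ 1213 (mod 1643)
4^512 ≡ 1213^2 = 1471369 ≡ 884 (mod 1643)
4^1024 ≡ 884^2 = 781456 ≡ 1031 (mod 1643)
1642 = 1024 + 512 + 64 + 32 + 8 + 2 in binary powers of 2.
So 4^1642 ≡ 1031 · 884 · 225 · 1287 · 1459 · 16 ≡ 574 (mod 1643).
Since 574 ≠ 1, base 4 is a Fermat witness: 1643 is composite.

574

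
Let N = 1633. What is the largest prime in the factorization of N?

71

1633 = 23 · 71
71 is prime.
So 1633 = 23 · 71; the largest prime factor is 71.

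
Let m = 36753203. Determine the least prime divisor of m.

97

36753203 is odd.
Digit sum 29, not divisible by 3.
Ends in 3: not divisible by 5.
7: 36753203 = 7·5250457 + 4
11: 36753203 = 11·3341200 + 3
13: 36753203 = 13·2827169 + 6
17: 36753203 = 17·2161953 + 2
19: 36753203 = 19·1934379 + 2
23: 36753203 = 23·1597965 + 8
29: 36753203 = 29·1267351 + 24
31: 36753203 = 31·1185587 + 6
37: 36753203 = 37·993329 + 30
41: 36753203 = 41·896419 + 24
43: 36753203 = 43·854725 + 28
47: 36753203 = 47·781983 + 2
53: 36753203 = 53·693456 + 35
59: 36753203 = 59·622935 + 38
61: 36753203 = 61·602511 + 32
67: 36753203 = 67·548555 + 18
71: 36753203 = 71·517650 + 53
73: 36753203 = 73·503468 + 39
79: 36753203 = 79·465230 + 33
83: 36753203 = 83·442809 + 56
89: 36753203 = 89·412957 + 30
97: 36753203 = 97·378899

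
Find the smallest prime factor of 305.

305 is odd.
Digit sum 8, not divisible by 3.
Ends in 5: divisible by 5.

5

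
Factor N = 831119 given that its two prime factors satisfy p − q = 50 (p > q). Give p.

Since p = q + 50, we have 831119 = q(q + 50), so q² + 50q − 831119 = 0.
Discriminant: 50² + 4·831119 = 2500 + 3324476 = 3326976; √3326976 = 1824.
q = (−50 + 1824)/2 = 887, and p = q + 50 = 937.
Check: 887 · 937 = 831119.

937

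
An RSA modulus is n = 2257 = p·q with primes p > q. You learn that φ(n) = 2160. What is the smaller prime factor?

φ(n) = (p−1)(q−1) = n − (p+q) + 1, so p + q = 2257 − 2160 + 1 = 98.
p and q are the roots of t² − 98t + 2257 = 0.
Discriminant: 98² − 4·2257 = 9604 − 9028 = 576; √576 = 24.
q = (98 − 24)/2 = 37, p = (98 + 24)/2 = 61.
Check: 37 · 61 = 2257.

37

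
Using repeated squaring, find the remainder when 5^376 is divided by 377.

5^1 ≡ 5 (mod 377)
5^2 ≡ 5^2 = 25 ≡ 25 (mod 377)
5^4 ≡ 25^2 = 625 ≡ 248 (mod 377)
5^8 ≡ 248^2 = 61504 ≡ 53 (mod 377)
5^16 ≡ 53^2 = 2809 ≡ 170 (mod 377)
5^32 ≡ 170^2 = 28900 ≡ 248 (mod 377)
5^64 ≡ 248^2 = 61504 ≡ 53 (mod 377)
5^128 ≡ 53^2 = 2809 ≡ 170 (mod 377)
5^256 ≡ 170^2 = 28900 ≡ 248 (mod 377)
376 = 256 + 64 + 32 + 16 + 8 in binary powers of 2.
So 5^376 ≡ 248 · 53 · 248 · 170 · 53 ≡ 326 (mod 377).
Since 326 ≠ 1, base 5 is a Fermat witness: 377 is composite.

326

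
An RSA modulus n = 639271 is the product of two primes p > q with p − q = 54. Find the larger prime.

Since p = q + 54, we have 639271 = q(q + 54), so q² + 54q − 639271 = 0.
Discriminant: 54² + 4·639271 = 2916 + 2557084 = 2560000; √2560000 = 1600.
q = (−54 + 1600)/2 = 773, and p = q + 54 = 827.
Check: 773 · 827 = 639271.

827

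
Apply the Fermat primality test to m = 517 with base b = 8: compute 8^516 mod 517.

8^1 ≡ 8 (mod 517)
8^2 ≡ 8^2 = 64 ≡ 64 (mod 517)
8^4 ≡ 64^2 = 4096 ≡ 477 (mod 517)
8^8 ≡ 477^2 = 227529 ≡ 49 (mod 517)
8^16 ≡ 49^2 = 2401 ≡ 333 (mod 517)
8^32 ≡ 333^2 = 110889 ≡ 251 (mod 517)
8^64 ≡ 251^2 = 63001 ≡ 444 (mod 517)
8^128 ≡ 444^2 = 197136 ≡ 159 (mod 517)
8^256 ≡ 159^2 = 25281 ≡ 465 (mod 517)
8^512 ≡ 465^2 = 216225 ≡ 119 (mod 517)
516 = 512 + 4 in binary powers of 2.
So 8^516 ≡ 119 · 477 ≡ 410 (mod 517).
Since 410 ≠ 1, base 8 is a Fermat witness: 517 is composite.

410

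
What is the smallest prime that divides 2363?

2363 is odd.
Digit sum 14, not divisible by 3.
Ends in 3: not divisible by 5.
7: 2363 = 7·337 + 4
11: 2363 = 11·214 + 9
13: 2363 = 13·181 + 10
17: 2363 = 17·139

17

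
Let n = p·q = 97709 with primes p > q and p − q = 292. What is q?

Since p = q + 292, we have 97709 = q(q + 292), so q² + 292q − 97709 = 0.
Discriminant: 292² + 4·97709 = 85264 + 390836 = 476100; √476100 = 690.
q = (−292 + 690)/2 = 199, and p = q + 292 = 491.
Check: 199 · 491 = 97709.

199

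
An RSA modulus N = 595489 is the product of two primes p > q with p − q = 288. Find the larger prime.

Since p = q + 288, we have 595489 = q(q + 288), so q² + 288q − 595489 = 0.
Discriminant: 288² + 4·595489 = 82944 + 2381956 = 2464900; √2464900 = 1570.
q = (−288 + 1570)/2 = 641, and p = q + 288 = 929.
Check: 641 · 929 = 595489.

929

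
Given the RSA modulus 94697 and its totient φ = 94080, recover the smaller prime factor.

281

φ(n) = (p−1)(q−1) = n − (p+q) + 1, so p + q = 94697 − 94080 + 1 = 618.
p and q are the roots of t² − 618t + 94697 = 0.
Discriminant: 618² − 4·94697 = 381924 − 378788 = 3136; √3136 = 56.
q = (618 − 56)/2 = 281, p = (618 + 56)/2 = 337.
Check: 281 · 337 = 94697.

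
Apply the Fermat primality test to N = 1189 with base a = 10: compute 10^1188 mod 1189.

426

10^1 ≡ 10 (mod 1189)
10^2 ≡ 10^2 = 100 ≡ 100 (mod 1189)
10^4 ≡ 100^2 = 10000 ≡ 488 (mod 1189)
10^8 ≡ 488^2 = 238144 ≡ 344 (mod 1189)
10^16 ≡ 344^2 = 118336 ≡ 625 (mod 1189)
10^32 ≡ 625^2 = 390625 ≡ 633 (mod 1189)
10^64 ≡ 633^2 = 400689 ≡ 1185 (mod 1189)
10^128 ≡ 1185^2 = 1404225 ≡ 16 (mod 1189)
10^256 ≡ 16^2 = 256 ≡ 256 (mod 1189)
10^512 ≡ 256^2 = 65536 ≡ 141 (mod 1189)
10^1024 ≡ 141^2 = 19881 ≡ 857 (mod 1189)
1188 = 1024 + 128 + 32 + 4 in binary powers of 2.
So 10^1188 ≡ 857 · 16 · 633 · 488 ≡ 426 (mod 1189).
Since 426 ≠ 1, base 10 is a Fermat witness: 1189 is composite.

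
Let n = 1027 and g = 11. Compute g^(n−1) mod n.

38

11^1 ≡ 11 (mod 1027)
11^2 ≡ 11^2 = 121 ≡ 121 (mod 1027)
11^4 ≡ 121^2 = 14641 ≡ 263 (mod 1027)
11^8 ≡ 263^2 = 69169 ≡ 360 (mod 1027)
11^16 ≡ 360^2 = 129600 ≡ 198 (mod 1027)
11^32 ≡ 198^2 = 39204 ≡ 178 (mod 1027)
11^64 ≡ 178^2 = 31684 ≡ 874 (mod 1027)
11^128 ≡ 874^2 = 763876 ≡ 815 (mod 1027)
11^256 ≡ 815^2 = 664225 ≡ 783 (mod 1027)
11^512 ≡ 783^2 = 613089 ≡ 997 (mod 1027)
11^1024 ≡ 997^2 = 994009 ≡ 900 (mod 1027)
1026 = 1024 + 2 in binary powers of 2.
So 11^1026 ≡ 900 · 121 ≡ 38 (mod 1027).
Since 38 ≠ 1, base 11 is a Fermat witness: 1027 is composite.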